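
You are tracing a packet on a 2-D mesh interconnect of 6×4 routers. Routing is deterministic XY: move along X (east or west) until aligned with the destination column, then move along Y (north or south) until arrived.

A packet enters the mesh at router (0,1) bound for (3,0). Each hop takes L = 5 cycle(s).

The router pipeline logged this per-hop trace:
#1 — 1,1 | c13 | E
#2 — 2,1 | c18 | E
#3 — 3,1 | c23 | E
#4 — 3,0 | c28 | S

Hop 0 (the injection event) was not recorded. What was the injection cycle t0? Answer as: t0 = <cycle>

t0 = 8

cyc[1] = 13 and cyc[k] = t0 + k·L for every k.
So t0 = 13 − 1·5 = 8.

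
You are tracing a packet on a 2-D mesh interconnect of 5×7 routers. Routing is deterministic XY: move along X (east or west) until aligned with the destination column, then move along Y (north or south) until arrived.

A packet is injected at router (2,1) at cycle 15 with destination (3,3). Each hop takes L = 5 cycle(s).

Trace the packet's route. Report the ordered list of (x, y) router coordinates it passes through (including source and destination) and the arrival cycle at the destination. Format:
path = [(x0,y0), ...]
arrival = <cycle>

path = [(2,1), (3,1), (3,2), (3,3)]
arrival = 30

  0. router=(2,1) cycle=15 (inject)
  1. router=(3,1) cycle=20 dir=E
  2. router=(3,2) cycle=25 dir=N
  3. router=(3,3) cycle=30 dir=N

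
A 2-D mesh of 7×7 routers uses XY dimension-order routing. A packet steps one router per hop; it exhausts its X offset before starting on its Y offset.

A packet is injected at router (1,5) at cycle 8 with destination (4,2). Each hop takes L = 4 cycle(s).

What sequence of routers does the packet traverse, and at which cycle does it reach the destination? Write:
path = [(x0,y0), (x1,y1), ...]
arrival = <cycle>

[0] x=1 y=5 t=8
[1] x=2 y=5 t=12 →E
[2] x=3 y=5 t=16 →E
[3] x=4 y=5 t=20 →E
[4] x=4 y=4 t=24 →S
[5] x=4 y=3 t=28 →S
[6] x=4 y=2 t=32 →S

path = [(1,5), (2,5), (3,5), (4,5), (4,4), (4,3), (4,2)]
arrival = 32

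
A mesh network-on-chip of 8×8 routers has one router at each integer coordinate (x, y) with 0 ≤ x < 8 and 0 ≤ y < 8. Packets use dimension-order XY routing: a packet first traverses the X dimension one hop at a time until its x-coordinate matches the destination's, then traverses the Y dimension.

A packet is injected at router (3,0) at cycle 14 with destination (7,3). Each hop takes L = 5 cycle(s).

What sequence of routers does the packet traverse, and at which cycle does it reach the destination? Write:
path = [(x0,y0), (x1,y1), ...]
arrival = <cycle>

#0 — 3,0 | c14
#1 — 4,0 | c19 | E
#2 — 5,0 | c24 | E
#3 — 6,0 | c29 | E
#4 — 7,0 | c34 | E
#5 — 7,1 | c39 | N
#6 — 7,2 | c44 | N
#7 — 7,3 | c49 | N

path = [(3,0), (4,0), (5,0), (6,0), (7,0), (7,1), (7,2), (7,3)]
arrival = 49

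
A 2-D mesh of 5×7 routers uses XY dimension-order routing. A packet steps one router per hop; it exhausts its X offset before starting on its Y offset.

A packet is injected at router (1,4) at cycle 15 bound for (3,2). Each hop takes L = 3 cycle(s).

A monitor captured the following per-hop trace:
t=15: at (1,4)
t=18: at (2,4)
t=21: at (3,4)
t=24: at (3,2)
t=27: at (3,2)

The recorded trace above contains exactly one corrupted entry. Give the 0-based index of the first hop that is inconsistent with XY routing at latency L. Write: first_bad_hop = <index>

[1] (+1,+0) / 3c ⇒ ok
[2] (+1,+0) / 3c ⇒ ok
[3] (+0,-2) / 3c ⇒ BAD: non-unit step

first_bad_hop = 3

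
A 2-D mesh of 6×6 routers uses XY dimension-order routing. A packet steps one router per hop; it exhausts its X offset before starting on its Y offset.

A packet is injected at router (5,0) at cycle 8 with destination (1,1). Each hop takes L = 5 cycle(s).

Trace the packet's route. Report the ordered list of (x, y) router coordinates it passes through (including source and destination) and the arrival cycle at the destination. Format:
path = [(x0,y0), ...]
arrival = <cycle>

  0. router=(5,0) cycle=8 (inject)
  1. router=(4,0) cycle=13 dir=W
  2. router=(3,0) cycle=18 dir=W
  3. router=(2,0) cycle=23 dir=W
  4. router=(1,0) cycle=28 dir=W
  5. router=(1,1) cycle=33 dir=N

path = [(5,0), (4,0), (3,0), (2,0), (1,0), (1,1)]
arrival = 33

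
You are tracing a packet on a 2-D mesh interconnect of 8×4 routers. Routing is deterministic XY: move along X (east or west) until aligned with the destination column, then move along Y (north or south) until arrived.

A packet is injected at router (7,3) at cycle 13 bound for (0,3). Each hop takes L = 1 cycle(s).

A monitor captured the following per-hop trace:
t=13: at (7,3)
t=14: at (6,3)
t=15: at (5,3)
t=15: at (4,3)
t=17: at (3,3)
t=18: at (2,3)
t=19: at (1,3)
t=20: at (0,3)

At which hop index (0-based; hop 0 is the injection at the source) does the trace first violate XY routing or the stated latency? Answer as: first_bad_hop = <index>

first_bad_hop = 3

  1: Δx=-1 Δy=+0 Δt=1 [ok]
  2: Δx=-1 Δy=+0 Δt=1 [ok]
  3: Δx=-1 Δy=+0 Δt=0 [BAD: Δcyc=0≠L]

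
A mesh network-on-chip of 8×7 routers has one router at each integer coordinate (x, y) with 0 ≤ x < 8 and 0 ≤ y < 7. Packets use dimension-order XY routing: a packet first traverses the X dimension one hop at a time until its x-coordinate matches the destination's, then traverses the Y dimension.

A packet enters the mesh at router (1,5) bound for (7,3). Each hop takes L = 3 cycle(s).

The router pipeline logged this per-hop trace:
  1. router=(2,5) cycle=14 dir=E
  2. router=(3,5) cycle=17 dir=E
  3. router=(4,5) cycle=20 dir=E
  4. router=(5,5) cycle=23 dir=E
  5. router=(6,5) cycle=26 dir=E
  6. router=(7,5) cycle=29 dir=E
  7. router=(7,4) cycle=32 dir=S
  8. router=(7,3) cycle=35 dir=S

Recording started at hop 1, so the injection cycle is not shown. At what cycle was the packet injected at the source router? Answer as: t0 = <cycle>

t0 = 11

The first recorded entry is hop 1 at cycle 14.
Subtract one hop: t0 = 14 − 3 = 11.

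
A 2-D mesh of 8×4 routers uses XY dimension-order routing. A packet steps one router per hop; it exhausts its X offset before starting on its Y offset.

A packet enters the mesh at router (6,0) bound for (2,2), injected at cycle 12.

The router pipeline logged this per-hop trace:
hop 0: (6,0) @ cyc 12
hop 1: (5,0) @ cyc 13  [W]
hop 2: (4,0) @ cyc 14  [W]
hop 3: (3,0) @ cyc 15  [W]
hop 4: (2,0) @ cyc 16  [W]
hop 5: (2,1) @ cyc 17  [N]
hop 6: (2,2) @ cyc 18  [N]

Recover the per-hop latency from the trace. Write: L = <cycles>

L = 1

Between hops 0 and 1 the cycle counter advances 13 − 12 = 1.
One hop costs L cycles, so L = 1.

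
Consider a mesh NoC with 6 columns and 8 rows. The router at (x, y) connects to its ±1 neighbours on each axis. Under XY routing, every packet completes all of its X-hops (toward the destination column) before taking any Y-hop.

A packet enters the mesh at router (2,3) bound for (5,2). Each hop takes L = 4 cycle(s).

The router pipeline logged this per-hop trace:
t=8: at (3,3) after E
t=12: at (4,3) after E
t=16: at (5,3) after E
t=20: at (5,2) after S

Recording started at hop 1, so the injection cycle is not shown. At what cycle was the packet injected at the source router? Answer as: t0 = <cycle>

t0 = 4

Hop 1 reached at cycle 8; hop k is at t0 + k·L.
Therefore t0 = 8 − L = 4.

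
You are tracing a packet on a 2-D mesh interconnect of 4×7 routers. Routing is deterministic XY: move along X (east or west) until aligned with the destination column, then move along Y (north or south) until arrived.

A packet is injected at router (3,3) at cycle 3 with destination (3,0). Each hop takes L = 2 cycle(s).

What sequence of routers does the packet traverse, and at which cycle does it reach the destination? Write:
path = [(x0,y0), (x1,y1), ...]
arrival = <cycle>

path = [(3,3), (3,2), (3,1), (3,0)]
arrival = 9

#0 — 3,3 | c3
#1 — 3,2 | c5 | S
#2 — 3,1 | c7 | S
#3 — 3,0 | c9 | S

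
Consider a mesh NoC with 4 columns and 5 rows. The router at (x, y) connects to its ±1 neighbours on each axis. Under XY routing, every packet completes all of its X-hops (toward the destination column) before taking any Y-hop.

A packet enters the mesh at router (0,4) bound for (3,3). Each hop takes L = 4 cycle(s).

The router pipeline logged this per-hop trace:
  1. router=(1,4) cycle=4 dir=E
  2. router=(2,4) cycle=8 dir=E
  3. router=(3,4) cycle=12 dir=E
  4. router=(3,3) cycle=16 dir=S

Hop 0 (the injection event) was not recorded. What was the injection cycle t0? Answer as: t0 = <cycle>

t0 = 0

The first recorded entry is hop 1 at cycle 4.
Therefore t0 = 4 − L = 0.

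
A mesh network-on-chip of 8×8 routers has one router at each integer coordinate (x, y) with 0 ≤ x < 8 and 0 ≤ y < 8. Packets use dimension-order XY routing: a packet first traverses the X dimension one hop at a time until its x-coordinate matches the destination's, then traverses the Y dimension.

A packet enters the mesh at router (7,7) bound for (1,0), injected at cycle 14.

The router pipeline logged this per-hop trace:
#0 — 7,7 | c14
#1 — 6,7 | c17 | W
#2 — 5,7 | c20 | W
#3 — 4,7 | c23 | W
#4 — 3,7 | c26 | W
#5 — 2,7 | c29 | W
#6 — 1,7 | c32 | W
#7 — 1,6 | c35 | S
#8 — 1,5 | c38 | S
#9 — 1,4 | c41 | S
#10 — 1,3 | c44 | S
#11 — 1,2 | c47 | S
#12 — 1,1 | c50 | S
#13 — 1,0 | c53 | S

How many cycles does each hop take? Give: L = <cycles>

cyc[1] − cyc[0] = 17 − 14 = 3.
That increment is L by definition: L = 3.

L = 3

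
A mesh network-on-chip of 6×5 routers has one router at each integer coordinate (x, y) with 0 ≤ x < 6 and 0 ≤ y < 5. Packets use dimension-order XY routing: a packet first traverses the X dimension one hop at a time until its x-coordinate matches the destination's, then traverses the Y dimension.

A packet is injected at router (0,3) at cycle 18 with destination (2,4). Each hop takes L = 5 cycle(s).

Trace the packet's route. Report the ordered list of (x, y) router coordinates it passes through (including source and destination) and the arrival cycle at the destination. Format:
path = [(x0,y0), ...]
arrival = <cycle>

path = [(0,3), (1,3), (2,3), (2,4)]
arrival = 33

#0 — 0,3 | c18
#1 — 1,3 | c23 | E
#2 — 2,3 | c28 | E
#3 — 2,4 | c33 | N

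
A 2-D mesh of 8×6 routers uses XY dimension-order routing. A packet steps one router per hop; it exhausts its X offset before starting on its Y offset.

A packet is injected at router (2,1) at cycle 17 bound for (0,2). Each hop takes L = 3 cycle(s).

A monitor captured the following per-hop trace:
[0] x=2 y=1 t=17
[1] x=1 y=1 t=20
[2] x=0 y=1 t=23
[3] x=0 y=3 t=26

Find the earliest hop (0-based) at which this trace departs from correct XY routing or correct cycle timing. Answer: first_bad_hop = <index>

  1: Δx=-1 Δy=+0 Δt=3 [ok]
  2: Δx=-1 Δy=+0 Δt=3 [ok]
  3: Δx=+0 Δy=+2 Δt=3 [BAD: non-unit step]

first_bad_hop = 3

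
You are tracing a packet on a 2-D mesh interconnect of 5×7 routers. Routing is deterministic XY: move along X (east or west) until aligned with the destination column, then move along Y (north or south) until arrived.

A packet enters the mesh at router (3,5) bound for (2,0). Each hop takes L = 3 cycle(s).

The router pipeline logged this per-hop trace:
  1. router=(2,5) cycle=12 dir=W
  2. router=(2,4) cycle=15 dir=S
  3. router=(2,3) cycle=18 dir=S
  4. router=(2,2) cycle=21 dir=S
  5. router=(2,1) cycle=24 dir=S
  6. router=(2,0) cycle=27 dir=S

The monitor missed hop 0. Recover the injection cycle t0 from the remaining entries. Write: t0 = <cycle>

Hop 1 reached at cycle 12; hop k is at t0 + k·L.
So t0 = 12 − 1·3 = 9.

t0 = 9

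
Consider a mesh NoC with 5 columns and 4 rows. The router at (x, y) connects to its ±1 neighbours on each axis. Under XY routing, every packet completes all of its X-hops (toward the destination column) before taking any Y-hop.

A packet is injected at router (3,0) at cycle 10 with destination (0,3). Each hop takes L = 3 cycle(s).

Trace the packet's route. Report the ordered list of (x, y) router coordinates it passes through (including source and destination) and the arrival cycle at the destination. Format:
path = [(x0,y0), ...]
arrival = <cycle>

path = [(3,0), (2,0), (1,0), (0,0), (0,1), (0,2), (0,3)]
arrival = 28

[0] x=3 y=0 t=10
[1] x=2 y=0 t=13 →W
[2] x=1 y=0 t=16 →W
[3] x=0 y=0 t=19 →W
[4] x=0 y=1 t=22 →N
[5] x=0 y=2 t=25 →N
[6] x=0 y=3 t=28 →N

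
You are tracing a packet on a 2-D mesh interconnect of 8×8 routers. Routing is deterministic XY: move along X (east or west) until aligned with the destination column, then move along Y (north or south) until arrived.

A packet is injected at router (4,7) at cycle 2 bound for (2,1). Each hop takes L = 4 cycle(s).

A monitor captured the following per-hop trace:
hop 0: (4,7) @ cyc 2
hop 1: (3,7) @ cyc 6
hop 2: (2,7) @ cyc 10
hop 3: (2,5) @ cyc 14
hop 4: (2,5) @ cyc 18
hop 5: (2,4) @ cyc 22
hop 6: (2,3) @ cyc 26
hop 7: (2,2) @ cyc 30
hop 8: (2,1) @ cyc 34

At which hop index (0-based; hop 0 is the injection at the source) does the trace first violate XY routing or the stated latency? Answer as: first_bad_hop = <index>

first_bad_hop = 3

[1] (-1,+0) / 4c ⇒ ok
[2] (-1,+0) / 4c ⇒ ok
[3] (+0,-2) / 4c ⇒ BAD: non-unit step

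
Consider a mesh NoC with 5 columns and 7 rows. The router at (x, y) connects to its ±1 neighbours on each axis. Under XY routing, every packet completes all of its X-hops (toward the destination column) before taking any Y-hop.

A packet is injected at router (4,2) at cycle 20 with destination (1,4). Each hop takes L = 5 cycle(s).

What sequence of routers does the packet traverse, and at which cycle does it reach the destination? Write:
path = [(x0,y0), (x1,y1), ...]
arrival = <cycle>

path = [(4,2), (3,2), (2,2), (1,2), (1,3), (1,4)]
arrival = 45

[0] x=4 y=2 t=20
[1] x=3 y=2 t=25 →W
[2] x=2 y=2 t=30 →W
[3] x=1 y=2 t=35 →W
[4] x=1 y=3 t=40 →N
[5] x=1 y=4 t=45 →N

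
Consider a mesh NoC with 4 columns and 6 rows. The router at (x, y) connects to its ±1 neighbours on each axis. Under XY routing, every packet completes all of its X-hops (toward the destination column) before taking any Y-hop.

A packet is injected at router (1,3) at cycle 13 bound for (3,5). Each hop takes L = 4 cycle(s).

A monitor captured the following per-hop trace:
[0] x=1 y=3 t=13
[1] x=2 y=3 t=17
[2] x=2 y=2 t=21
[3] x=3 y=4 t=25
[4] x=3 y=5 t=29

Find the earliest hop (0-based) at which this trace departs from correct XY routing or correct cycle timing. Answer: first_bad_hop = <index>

  1: Δx=+1 Δy=+0 Δt=4 [ok]
  2: Δx=+0 Δy=-1 Δt=4 [BAD: Y-move but x=2≠3]

first_bad_hop = 2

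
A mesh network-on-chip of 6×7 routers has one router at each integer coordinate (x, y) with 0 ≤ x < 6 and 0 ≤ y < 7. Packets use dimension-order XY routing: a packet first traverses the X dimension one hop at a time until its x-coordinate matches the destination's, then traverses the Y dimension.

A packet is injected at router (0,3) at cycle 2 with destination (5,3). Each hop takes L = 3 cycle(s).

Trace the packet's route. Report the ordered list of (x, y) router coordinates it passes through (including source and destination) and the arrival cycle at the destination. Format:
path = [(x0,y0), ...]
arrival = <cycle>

  0. router=(0,3) cycle=2 (inject)
  1. router=(1,3) cycle=5 dir=E
  2. router=(2,3) cycle=8 dir=E
  3. router=(3,3) cycle=11 dir=E
  4. router=(4,3) cycle=14 dir=E
  5. router=(5,3) cycle=17 dir=E

path = [(0,3), (1,3), (2,3), (3,3), (4,3), (5,3)]
arrival = 17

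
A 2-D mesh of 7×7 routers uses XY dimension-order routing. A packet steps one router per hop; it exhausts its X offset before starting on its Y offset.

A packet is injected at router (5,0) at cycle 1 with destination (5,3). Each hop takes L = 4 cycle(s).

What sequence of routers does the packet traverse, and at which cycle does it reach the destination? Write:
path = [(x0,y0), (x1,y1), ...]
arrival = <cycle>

hop 0: (5,0) @ cyc 1
hop 1: (5,1) @ cyc 5  [N]
hop 2: (5,2) @ cyc 9  [N]
hop 3: (5,3) @ cyc 13  [N]

path = [(5,0), (5,1), (5,2), (5,3)]
arrival = 13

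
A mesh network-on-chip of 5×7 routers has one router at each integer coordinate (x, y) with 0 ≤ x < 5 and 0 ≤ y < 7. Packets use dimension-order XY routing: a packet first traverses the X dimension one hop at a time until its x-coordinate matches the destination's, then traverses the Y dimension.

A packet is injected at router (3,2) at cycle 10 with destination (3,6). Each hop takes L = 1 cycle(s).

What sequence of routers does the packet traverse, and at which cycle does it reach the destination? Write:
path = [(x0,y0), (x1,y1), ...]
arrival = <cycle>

path = [(3,2), (3,3), (3,4), (3,5), (3,6)]
arrival = 14

#0 — 3,2 | c10
#1 — 3,3 | c11 | N
#2 — 3,4 | c12 | N
#3 — 3,5 | c13 | N
#4 — 3,6 | c14 | N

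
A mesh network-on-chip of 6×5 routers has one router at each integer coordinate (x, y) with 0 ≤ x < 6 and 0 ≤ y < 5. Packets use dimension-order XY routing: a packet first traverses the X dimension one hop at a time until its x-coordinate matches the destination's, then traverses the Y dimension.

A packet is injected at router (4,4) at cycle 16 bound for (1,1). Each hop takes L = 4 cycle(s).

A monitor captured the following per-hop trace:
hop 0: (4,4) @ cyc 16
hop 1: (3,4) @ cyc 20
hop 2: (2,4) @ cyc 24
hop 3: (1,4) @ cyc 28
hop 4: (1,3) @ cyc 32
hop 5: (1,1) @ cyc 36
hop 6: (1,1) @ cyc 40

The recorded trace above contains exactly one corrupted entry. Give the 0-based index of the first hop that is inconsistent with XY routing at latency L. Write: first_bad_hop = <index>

first_bad_hop = 5

check 1→ d=(-1,0) cyc+4: ok
check 2→ d=(-1,0) cyc+4: ok
check 3→ d=(-1,0) cyc+4: ok
check 4→ d=(0,-1) cyc+4: ok
check 5→ d=(0,-2) cyc+4: BAD: non-unit step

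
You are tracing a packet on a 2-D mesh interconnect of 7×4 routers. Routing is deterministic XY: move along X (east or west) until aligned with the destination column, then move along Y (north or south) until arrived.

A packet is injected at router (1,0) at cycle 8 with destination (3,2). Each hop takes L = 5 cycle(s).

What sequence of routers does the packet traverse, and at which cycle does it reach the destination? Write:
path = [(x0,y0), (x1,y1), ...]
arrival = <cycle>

path = [(1,0), (2,0), (3,0), (3,1), (3,2)]
arrival = 28

  0. router=(1,0) cycle=8 (inject)
  1. router=(2,0) cycle=13 dir=E
  2. router=(3,0) cycle=18 dir=E
  3. router=(3,1) cycle=23 dir=N
  4. router=(3,2) cycle=28 dir=N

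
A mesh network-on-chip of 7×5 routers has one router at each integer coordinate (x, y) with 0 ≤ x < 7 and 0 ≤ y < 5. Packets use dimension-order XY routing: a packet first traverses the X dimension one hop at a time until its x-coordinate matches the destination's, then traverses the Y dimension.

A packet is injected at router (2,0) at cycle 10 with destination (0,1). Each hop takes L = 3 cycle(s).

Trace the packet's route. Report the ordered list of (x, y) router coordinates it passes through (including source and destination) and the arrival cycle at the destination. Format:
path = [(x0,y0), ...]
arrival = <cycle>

path = [(2,0), (1,0), (0,0), (0,1)]
arrival = 19

t=10: at (2,0)
t=13: at (1,0) after W
t=16: at (0,0) after W
t=19: at (0,1) after N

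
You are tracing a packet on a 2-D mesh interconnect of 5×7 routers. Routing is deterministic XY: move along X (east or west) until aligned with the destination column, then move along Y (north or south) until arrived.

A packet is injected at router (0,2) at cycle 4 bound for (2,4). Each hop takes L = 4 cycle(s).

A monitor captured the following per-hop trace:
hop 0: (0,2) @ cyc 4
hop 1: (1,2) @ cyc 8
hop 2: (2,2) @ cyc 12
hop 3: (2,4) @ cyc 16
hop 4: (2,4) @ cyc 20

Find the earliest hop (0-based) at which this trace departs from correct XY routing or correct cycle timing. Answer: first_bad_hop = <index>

first_bad_hop = 3

[1] (+1,+0) / 4c ⇒ ok
[2] (+1,+0) / 4c ⇒ ok
[3] (+0,+2) / 4c ⇒ BAD: non-unit step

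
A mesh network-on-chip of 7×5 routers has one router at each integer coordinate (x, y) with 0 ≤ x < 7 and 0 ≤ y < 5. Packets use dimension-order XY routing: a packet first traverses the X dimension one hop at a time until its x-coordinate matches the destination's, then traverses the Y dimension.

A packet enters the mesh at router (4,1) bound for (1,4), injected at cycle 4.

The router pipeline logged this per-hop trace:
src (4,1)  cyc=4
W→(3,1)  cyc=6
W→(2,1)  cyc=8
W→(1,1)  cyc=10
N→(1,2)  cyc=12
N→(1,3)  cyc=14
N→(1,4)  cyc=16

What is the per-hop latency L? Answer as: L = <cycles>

L = 2

From hop 0 (4) to hop 1 (6): +2 cycles.
One hop costs L cycles, so L = 2.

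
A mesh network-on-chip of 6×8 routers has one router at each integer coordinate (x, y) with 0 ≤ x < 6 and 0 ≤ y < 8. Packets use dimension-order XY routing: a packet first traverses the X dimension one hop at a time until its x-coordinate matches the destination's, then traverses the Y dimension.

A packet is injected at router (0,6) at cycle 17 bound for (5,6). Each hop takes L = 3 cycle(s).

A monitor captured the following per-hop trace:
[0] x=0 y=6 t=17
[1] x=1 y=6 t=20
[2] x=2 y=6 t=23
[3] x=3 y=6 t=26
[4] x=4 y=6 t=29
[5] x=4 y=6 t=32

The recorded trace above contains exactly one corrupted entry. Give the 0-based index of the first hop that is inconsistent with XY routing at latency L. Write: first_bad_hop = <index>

[1] (+1,+0) / 3c ⇒ ok
[2] (+1,+0) / 3c ⇒ ok
[3] (+1,+0) / 3c ⇒ ok
[4] (+1,+0) / 3c ⇒ ok
[5] (+0,+0) / 3c ⇒ BAD: non-unit step

first_bad_hop = 5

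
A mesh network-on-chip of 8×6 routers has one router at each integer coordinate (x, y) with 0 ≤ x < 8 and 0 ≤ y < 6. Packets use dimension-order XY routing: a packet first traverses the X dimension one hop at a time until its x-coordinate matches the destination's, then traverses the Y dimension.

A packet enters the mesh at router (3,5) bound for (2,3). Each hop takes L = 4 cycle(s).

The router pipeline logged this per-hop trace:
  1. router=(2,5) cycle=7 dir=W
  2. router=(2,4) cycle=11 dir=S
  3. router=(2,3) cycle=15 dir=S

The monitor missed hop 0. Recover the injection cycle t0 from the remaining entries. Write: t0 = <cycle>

t0 = 3

cyc[1] = 7 and cyc[k] = t0 + k·L for every k.
So t0 = 7 − 1·4 = 3.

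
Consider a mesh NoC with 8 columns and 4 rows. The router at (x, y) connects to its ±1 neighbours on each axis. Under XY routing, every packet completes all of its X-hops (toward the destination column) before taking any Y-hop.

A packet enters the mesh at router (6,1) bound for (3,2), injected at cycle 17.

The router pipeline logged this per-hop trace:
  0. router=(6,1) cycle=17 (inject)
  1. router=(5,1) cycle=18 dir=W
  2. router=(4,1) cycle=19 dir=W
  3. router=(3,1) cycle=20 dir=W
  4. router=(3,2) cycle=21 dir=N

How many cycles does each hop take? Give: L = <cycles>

Between hops 0 and 1 the cycle counter advances 18 − 17 = 1.
Per-hop latency L = Δcyc = 1.

L = 1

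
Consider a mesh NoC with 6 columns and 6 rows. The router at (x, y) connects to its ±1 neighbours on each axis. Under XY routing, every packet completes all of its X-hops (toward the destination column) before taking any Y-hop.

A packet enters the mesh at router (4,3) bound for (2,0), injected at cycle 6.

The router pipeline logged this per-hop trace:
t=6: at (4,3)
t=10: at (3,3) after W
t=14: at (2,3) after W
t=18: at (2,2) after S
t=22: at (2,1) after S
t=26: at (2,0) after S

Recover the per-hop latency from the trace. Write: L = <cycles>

L = 4

Between hops 0 and 1 the cycle counter advances 10 − 6 = 4.
Per-hop latency L = Δcyc = 4.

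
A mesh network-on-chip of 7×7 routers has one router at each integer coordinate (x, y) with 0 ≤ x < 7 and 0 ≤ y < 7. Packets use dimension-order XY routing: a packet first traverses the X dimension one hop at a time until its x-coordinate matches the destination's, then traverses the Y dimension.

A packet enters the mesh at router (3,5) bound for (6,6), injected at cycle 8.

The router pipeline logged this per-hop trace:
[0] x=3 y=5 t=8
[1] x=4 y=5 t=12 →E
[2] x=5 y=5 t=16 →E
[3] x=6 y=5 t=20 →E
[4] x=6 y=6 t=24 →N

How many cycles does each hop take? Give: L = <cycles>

L = 4

Δcyc across hop 0→1: 12 − 8 = 4.
Per-hop latency L = Δcyc = 4.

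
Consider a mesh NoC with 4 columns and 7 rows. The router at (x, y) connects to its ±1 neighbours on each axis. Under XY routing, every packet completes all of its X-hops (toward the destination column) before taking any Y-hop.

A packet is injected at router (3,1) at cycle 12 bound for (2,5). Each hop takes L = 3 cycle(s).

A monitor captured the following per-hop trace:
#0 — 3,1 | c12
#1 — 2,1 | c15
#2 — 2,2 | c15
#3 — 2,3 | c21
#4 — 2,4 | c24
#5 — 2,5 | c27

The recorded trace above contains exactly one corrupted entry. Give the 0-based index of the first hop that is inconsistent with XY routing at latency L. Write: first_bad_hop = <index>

first_bad_hop = 2

check 1→ d=(-1,0) cyc+3: ok
check 2→ d=(0,1) cyc+0: BAD: Δcyc=0≠L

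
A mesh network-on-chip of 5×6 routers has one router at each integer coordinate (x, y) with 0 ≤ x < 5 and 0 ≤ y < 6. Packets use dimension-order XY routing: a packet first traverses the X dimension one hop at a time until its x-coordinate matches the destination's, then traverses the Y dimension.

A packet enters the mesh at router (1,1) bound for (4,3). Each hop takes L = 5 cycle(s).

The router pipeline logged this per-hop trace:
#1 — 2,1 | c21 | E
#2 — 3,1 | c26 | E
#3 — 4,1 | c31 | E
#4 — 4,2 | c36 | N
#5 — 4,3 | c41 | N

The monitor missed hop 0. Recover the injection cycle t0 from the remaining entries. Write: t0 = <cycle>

t0 = 16

cyc[1] = 21 and cyc[k] = t0 + k·L for every k.
Subtract one hop: t0 = 21 − 5 = 16.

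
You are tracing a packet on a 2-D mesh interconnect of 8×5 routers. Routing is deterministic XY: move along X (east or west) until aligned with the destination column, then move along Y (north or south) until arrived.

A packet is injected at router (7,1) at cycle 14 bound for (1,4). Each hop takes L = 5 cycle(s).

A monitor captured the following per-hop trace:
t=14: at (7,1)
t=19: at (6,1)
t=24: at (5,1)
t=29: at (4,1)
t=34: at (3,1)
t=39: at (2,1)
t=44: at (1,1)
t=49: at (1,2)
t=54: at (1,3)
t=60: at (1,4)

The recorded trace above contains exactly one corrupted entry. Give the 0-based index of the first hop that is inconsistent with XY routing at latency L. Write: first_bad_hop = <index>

check 1→ d=(-1,0) cyc+5: ok
check 2→ d=(-1,0) cyc+5: ok
check 3→ d=(-1,0) cyc+5: ok
check 4→ d=(-1,0) cyc+5: ok
check 5→ d=(-1,0) cyc+5: ok
check 6→ d=(-1,0) cyc+5: ok
check 7→ d=(0,1) cyc+5: ok
check 8→ d=(0,1) cyc+5: ok
check 9→ d=(0,1) cyc+6: BAD: Δcyc=6≠L

first_bad_hop = 9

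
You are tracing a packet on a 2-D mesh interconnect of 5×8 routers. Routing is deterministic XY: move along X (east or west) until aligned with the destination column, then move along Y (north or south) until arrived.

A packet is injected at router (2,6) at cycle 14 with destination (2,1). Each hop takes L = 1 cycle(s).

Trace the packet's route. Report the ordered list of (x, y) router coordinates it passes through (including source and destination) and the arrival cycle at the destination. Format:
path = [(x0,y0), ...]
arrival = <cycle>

path = [(2,6), (2,5), (2,4), (2,3), (2,2), (2,1)]
arrival = 19

  0. router=(2,6) cycle=14 (inject)
  1. router=(2,5) cycle=15 dir=S
  2. router=(2,4) cycle=16 dir=S
  3. router=(2,3) cycle=17 dir=S
  4. router=(2,2) cycle=18 dir=S
  5. router=(2,1) cycle=19 dir=S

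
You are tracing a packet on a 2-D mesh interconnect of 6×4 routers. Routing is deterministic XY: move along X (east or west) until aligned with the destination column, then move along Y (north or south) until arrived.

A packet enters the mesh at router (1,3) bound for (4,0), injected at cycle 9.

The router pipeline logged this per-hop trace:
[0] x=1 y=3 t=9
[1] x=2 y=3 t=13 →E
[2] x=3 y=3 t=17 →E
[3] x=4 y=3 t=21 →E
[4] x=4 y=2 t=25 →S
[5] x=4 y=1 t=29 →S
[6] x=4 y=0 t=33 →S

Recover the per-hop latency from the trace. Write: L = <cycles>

L = 4

Between hops 0 and 1 the cycle counter advances 13 − 9 = 4.
Each hop adds L, hence L = 4.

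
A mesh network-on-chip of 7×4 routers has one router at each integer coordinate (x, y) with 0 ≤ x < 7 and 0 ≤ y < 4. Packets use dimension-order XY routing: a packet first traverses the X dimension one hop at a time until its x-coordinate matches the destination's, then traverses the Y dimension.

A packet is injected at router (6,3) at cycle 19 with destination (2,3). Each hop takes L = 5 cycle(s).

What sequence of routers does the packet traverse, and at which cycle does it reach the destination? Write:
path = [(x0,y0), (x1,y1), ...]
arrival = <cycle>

path = [(6,3), (5,3), (4,3), (3,3), (2,3)]
arrival = 39

hop 0: (6,3) @ cyc 19
hop 1: (5,3) @ cyc 24  [W]
hop 2: (4,3) @ cyc 29  [W]
hop 3: (3,3) @ cyc 34  [W]
hop 4: (2,3) @ cyc 39  [W]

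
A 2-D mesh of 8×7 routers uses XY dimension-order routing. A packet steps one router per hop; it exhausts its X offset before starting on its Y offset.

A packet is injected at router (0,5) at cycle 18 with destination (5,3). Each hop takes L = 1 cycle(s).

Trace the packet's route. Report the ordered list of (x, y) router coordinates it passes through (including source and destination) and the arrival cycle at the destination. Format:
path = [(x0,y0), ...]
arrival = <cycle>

#0 — 0,5 | c18
#1 — 1,5 | c19 | E
#2 — 2,5 | c20 | E
#3 — 3,5 | c21 | E
#4 — 4,5 | c22 | E
#5 — 5,5 | c23 | E
#6 — 5,4 | c24 | S
#7 — 5,3 | c25 | S

path = [(0,5), (1,5), (2,5), (3,5), (4,5), (5,5), (5,4), (5,3)]
arrival = 25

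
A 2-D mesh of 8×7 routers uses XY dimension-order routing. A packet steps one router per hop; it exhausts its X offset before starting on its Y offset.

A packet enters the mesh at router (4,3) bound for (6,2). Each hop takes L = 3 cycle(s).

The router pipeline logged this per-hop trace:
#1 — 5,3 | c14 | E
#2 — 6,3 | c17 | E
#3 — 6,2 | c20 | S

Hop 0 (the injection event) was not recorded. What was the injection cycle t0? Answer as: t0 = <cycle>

t0 = 11

Hop 1 reached at cycle 14; hop k is at t0 + k·L.
So t0 = 14 − 1·3 = 11.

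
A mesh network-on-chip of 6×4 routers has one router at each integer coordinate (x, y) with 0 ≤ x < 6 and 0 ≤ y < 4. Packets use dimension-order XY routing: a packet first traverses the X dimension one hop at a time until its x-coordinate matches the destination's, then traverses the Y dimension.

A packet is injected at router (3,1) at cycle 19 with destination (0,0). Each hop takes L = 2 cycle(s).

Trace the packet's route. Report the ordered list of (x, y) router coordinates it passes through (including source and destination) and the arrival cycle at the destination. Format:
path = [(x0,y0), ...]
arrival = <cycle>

  0. router=(3,1) cycle=19 (inject)
  1. router=(2,1) cycle=21 dir=W
  2. router=(1,1) cycle=23 dir=W
  3. router=(0,1) cycle=25 dir=W
  4. router=(0,0) cycle=27 dir=S

path = [(3,1), (2,1), (1,1), (0,1), (0,0)]
arrival = 27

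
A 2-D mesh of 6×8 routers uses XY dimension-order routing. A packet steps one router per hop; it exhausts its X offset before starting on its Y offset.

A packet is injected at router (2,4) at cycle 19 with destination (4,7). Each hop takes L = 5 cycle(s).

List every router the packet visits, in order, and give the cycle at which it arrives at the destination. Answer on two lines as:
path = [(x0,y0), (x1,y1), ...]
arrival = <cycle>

path = [(2,4), (3,4), (4,4), (4,5), (4,6), (4,7)]
arrival = 44

t=19: at (2,4)
t=24: at (3,4) after E
t=29: at (4,4) after E
t=34: at (4,5) after N
t=39: at (4,6) after N
t=44: at (4,7) after N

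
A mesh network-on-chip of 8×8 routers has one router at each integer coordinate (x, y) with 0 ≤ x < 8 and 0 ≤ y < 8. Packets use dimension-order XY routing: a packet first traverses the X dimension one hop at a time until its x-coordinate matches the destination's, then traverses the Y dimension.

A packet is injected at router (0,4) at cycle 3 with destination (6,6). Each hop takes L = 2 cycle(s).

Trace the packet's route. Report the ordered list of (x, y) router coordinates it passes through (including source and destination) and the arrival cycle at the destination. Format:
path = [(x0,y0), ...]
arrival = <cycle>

path = [(0,4), (1,4), (2,4), (3,4), (4,4), (5,4), (6,4), (6,5), (6,6)]
arrival = 19

[0] x=0 y=4 t=3
[1] x=1 y=4 t=5 →E
[2] x=2 y=4 t=7 →E
[3] x=3 y=4 t=9 →E
[4] x=4 y=4 t=11 →E
[5] x=5 y=4 t=13 →E
[6] x=6 y=4 t=15 →E
[7] x=6 y=5 t=17 →N
[8] x=6 y=6 t=19 →N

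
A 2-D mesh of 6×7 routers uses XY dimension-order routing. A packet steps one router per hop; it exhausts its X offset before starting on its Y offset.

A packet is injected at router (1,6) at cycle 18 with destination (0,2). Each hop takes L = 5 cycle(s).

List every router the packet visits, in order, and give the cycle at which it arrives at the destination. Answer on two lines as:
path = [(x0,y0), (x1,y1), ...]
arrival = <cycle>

path = [(1,6), (0,6), (0,5), (0,4), (0,3), (0,2)]
arrival = 43

#0 — 1,6 | c18
#1 — 0,6 | c23 | W
#2 — 0,5 | c28 | S
#3 — 0,4 | c33 | S
#4 — 0,3 | c38 | S
#5 — 0,2 | c43 | S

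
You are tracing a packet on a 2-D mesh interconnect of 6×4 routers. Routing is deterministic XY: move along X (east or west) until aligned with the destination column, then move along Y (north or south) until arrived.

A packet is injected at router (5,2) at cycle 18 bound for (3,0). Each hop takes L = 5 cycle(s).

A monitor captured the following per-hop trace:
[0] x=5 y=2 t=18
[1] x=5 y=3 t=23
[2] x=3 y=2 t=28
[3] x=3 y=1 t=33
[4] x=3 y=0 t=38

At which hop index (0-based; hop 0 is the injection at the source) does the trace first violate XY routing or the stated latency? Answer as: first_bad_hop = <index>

  1: Δx=+0 Δy=+1 Δt=5 [BAD: Y-move but x=5≠3]

first_bad_hop = 1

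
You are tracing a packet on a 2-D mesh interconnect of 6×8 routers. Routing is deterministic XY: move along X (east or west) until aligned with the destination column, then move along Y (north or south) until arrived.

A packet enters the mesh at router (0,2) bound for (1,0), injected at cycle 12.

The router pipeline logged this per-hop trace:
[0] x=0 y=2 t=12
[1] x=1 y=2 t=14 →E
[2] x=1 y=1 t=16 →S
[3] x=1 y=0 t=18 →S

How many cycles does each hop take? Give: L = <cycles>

From hop 0 (12) to hop 1 (14): +2 cycles.
Each hop adds L, hence L = 2.

L = 2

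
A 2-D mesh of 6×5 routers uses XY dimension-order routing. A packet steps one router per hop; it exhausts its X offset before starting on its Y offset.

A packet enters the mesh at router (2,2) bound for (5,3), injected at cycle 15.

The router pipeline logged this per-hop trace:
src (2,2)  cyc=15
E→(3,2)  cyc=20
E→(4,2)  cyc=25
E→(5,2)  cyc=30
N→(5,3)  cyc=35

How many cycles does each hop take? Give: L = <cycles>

L = 5

From hop 0 (15) to hop 1 (20): +5 cycles.
Per-hop latency L = Δcyc = 5.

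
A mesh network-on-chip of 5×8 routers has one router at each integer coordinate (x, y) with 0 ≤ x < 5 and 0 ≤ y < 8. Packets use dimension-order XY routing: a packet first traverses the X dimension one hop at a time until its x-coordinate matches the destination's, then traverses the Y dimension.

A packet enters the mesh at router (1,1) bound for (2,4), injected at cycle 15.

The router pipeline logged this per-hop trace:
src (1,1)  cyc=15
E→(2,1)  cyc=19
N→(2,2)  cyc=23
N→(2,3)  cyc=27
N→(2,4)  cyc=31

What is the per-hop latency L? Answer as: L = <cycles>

Between hops 0 and 1 the cycle counter advances 19 − 15 = 4.
One hop costs L cycles, so L = 4.

L = 4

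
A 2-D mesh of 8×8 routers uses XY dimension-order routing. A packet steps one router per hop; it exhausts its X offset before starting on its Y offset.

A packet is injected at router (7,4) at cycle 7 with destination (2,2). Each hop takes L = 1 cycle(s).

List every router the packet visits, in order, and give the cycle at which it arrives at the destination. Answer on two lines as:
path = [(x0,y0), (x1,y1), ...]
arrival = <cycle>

hop 0: (7,4) @ cyc 7
hop 1: (6,4) @ cyc 8  [W]
hop 2: (5,4) @ cyc 9  [W]
hop 3: (4,4) @ cyc 10  [W]
hop 4: (3,4) @ cyc 11  [W]
hop 5: (2,4) @ cyc 12  [W]
hop 6: (2,3) @ cyc 13  [S]
hop 7: (2,2) @ cyc 14  [S]

path = [(7,4), (6,4), (5,4), (4,4), (3,4), (2,4), (2,3), (2,2)]
arrival = 14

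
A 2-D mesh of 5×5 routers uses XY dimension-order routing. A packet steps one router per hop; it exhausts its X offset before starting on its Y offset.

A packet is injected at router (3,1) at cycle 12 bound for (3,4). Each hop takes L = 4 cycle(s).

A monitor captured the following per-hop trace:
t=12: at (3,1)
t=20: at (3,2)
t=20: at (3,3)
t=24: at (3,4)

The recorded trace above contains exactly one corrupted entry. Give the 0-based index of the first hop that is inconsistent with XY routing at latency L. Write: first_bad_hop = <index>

first_bad_hop = 1

[1] (+0,+1) / 8c ⇒ BAD: Δcyc=8≠L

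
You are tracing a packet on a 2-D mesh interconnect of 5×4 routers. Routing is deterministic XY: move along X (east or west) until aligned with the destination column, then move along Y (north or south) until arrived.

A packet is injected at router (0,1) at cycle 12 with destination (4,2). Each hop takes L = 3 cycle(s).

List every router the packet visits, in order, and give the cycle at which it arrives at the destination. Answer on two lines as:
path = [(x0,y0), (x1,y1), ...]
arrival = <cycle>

src (0,1)  cyc=12
E→(1,1)  cyc=15
E→(2,1)  cyc=18
E→(3,1)  cyc=21
E→(4,1)  cyc=24
N→(4,2)  cyc=27

path = [(0,1), (1,1), (2,1), (3,1), (4,1), (4,2)]
arrival = 27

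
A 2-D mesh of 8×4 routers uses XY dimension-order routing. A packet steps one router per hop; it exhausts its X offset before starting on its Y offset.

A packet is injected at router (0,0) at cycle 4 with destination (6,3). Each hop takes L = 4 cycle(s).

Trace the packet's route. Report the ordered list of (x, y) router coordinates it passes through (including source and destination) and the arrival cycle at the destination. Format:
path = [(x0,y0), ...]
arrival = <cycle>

t=4: at (0,0)
t=8: at (1,0) after E
t=12: at (2,0) after E
t=16: at (3,0) after E
t=20: at (4,0) after E
t=24: at (5,0) after E
t=28: at (6,0) after E
t=32: at (6,1) after N
t=36: at (6,2) after N
t=40: at (6,3) after N

path = [(0,0), (1,0), (2,0), (3,0), (4,0), (5,0), (6,0), (6,1), (6,2), (6,3)]
arrival = 40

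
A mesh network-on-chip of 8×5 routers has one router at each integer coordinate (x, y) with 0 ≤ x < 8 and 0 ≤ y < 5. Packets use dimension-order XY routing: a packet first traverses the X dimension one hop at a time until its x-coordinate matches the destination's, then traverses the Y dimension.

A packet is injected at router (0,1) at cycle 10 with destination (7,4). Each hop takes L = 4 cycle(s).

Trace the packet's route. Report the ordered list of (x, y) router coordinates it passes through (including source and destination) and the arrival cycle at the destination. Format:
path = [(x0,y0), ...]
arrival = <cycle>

path = [(0,1), (1,1), (2,1), (3,1), (4,1), (5,1), (6,1), (7,1), (7,2), (7,3), (7,4)]
arrival = 50

src (0,1)  cyc=10
E→(1,1)  cyc=14
E→(2,1)  cyc=18
E→(3,1)  cyc=22
E→(4,1)  cyc=26
E→(5,1)  cyc=30
E→(6,1)  cyc=34
E→(7,1)  cyc=38
N→(7,2)  cyc=42
N→(7,3)  cyc=46
N→(7,4)  cyc=50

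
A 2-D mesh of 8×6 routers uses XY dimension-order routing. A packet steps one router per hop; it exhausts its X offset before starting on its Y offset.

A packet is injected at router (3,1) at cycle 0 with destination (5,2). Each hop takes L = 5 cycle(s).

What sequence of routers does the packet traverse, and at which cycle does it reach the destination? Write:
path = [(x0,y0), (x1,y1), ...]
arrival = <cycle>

hop 0: (3,1) @ cyc 0
hop 1: (4,1) @ cyc 5  [E]
hop 2: (5,1) @ cyc 10  [E]
hop 3: (5,2) @ cyc 15  [N]

path = [(3,1), (4,1), (5,1), (5,2)]
arrival = 15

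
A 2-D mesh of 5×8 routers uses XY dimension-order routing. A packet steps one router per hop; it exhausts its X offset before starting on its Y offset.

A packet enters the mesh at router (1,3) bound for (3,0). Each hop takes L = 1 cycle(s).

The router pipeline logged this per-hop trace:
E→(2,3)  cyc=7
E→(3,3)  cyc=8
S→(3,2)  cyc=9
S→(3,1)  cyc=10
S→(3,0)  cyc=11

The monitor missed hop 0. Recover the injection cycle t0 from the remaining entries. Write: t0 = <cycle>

cyc[1] = 7 and cyc[k] = t0 + k·L for every k.
So t0 = 7 − 1·1 = 6.

t0 = 6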